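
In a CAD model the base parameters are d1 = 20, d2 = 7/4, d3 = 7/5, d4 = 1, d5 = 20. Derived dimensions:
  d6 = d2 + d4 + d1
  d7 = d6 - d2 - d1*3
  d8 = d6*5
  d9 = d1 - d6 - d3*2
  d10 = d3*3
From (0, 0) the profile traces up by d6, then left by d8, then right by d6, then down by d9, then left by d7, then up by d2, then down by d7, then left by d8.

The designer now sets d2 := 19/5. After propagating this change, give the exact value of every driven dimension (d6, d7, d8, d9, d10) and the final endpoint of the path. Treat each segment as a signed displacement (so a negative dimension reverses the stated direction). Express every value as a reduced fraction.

Apply edit: d2 := 19/5
  d6 = d2 + d4 + d1 = 124/5
  d7 = d6 - d2 - d1*3 = -39
  d8 = d6*5 = 124
  d9 = d1 - d6 - d3*2 = -38/5
  d10 = d3*3 = 21/5
Walk from origin (0, 0):
  seg 1: up by d6 = 124/5 → (0, 124/5)
  seg 2: left by d8 = 124 → (-124, 124/5)
  seg 3: right by d6 = 124/5 → (-496/5, 124/5)
  seg 4: down by d9 = -38/5 → (-496/5, 162/5)
  seg 5: left by d7 = -39 → (-301/5, 162/5)
  seg 6: up by d2 = 19/5 → (-301/5, 181/5)
  seg 7: down by d7 = -39 → (-301/5, 376/5)
  seg 8: left by d8 = 124 → (-921/5, 376/5)

d6 = 124/5
d7 = -39
d8 = 124
d9 = -38/5
d10 = 21/5
endpoint = (-921/5, 376/5)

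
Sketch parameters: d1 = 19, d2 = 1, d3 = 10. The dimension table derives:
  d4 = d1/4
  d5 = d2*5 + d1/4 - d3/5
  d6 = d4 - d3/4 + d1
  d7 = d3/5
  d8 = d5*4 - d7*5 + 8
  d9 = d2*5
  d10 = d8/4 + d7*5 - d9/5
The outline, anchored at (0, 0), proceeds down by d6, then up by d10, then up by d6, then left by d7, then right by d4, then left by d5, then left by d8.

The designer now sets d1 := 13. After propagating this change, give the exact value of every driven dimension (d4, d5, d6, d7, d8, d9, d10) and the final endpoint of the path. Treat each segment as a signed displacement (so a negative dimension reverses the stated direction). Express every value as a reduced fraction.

d4 = 13/4
d5 = 25/4
d6 = 55/4
d7 = 2
d8 = 23
d9 = 5
d10 = 59/4
endpoint = (-28, 59/4)

Apply edit: d1 := 13
  d4 = d1/4 = 13/4
  d5 = d2*5 + d1/4 - d3/5 = 25/4
  d6 = d4 - d3/4 + d1 = 55/4
  d7 = d3/5 = 2
  d8 = d5*4 - d7*5 + 8 = 23
  d9 = d2*5 = 5
  d10 = d8/4 + d7*5 - d9/5 = 59/4
Walk from origin (0, 0):
  seg 1: down by d6 = 55/4 → (0, -55/4)
  seg 2: up by d10 = 59/4 → (0, 1)
  seg 3: up by d6 = 55/4 → (0, 59/4)
  seg 4: left by d7 = 2 → (-2, 59/4)
  seg 5: right by d4 = 13/4 → (5/4, 59/4)
  seg 6: left by d5 = 25/4 → (-5, 59/4)
  seg 7: left by d8 = 23 → (-28, 59/4)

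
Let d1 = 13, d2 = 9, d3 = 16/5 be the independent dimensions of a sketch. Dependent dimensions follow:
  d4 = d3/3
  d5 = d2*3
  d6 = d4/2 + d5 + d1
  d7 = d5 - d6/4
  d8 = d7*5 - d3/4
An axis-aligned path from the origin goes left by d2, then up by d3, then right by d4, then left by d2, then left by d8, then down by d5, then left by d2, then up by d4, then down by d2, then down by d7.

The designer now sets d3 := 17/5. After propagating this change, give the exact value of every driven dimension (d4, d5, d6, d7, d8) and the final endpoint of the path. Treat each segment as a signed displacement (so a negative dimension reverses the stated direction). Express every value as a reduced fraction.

d4 = 17/15
d5 = 27
d6 = 1217/30
d7 = 2023/120
d8 = 10013/120
endpoint = (-13117/120, -1933/40)

Apply edit: d3 := 17/5
  d4 = d3/3 = 17/15
  d5 = d2*3 = 27
  d6 = d4/2 + d5 + d1 = 1217/30
  d7 = d5 - d6/4 = 2023/120
  d8 = d7*5 - d3/4 = 10013/120
Walk from origin (0, 0):
  seg 1: left by d2 = 9 → (-9, 0)
  seg 2: up by d3 = 17/5 → (-9, 17/5)
  seg 3: right by d4 = 17/15 → (-118/15, 17/5)
  seg 4: left by d2 = 9 → (-253/15, 17/5)
  seg 5: left by d8 = 10013/120 → (-12037/120, 17/5)
  seg 6: down by d5 = 27 → (-12037/120, -118/5)
  seg 7: left by d2 = 9 → (-13117/120, -118/5)
  seg 8: up by d4 = 17/15 → (-13117/120, -337/15)
  seg 9: down by d2 = 9 → (-13117/120, -472/15)
  seg 10: down by d7 = 2023/120 → (-13117/120, -1933/40)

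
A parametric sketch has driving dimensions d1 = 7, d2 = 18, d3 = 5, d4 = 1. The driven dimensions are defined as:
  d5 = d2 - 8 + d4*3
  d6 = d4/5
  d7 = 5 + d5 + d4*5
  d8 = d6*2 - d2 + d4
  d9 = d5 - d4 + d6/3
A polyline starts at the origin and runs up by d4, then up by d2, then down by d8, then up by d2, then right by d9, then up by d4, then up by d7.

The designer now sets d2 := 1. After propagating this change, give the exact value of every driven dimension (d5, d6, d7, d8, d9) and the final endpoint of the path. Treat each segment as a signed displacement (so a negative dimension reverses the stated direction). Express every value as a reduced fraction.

Apply edit: d2 := 1
  d5 = d2 - 8 + d4*3 = -4
  d6 = d4/5 = 1/5
  d7 = 5 + d5 + d4*5 = 6
  d8 = d6*2 - d2 + d4 = 2/5
  d9 = d5 - d4 + d6/3 = -74/15
Walk from origin (0, 0):
  seg 1: up by d4 = 1 → (0, 1)
  seg 2: up by d2 = 1 → (0, 2)
  seg 3: down by d8 = 2/5 → (0, 8/5)
  seg 4: up by d2 = 1 → (0, 13/5)
  seg 5: right by d9 = -74/15 → (-74/15, 13/5)
  seg 6: up by d4 = 1 → (-74/15, 18/5)
  seg 7: up by d7 = 6 → (-74/15, 48/5)

d5 = -4
d6 = 1/5
d7 = 6
d8 = 2/5
d9 = -74/15
endpoint = (-74/15, 48/5)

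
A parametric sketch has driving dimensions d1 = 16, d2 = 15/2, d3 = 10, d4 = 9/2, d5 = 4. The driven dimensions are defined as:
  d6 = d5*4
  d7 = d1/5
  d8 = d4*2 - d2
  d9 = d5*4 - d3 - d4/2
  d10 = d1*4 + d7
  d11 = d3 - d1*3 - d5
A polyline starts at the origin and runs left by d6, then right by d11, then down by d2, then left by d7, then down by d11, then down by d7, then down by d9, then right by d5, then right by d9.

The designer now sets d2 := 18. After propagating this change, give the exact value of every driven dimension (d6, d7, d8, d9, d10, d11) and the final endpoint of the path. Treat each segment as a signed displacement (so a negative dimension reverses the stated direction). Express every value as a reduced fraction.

d6 = 16
d7 = 16/5
d8 = -9
d9 = 15/4
d10 = 336/5
d11 = -42
endpoint = (-1069/20, 341/20)

Apply edit: d2 := 18
  d6 = d5*4 = 16
  d7 = d1/5 = 16/5
  d8 = d4*2 - d2 = -9
  d9 = d5*4 - d3 - d4/2 = 15/4
  d10 = d1*4 + d7 = 336/5
  d11 = d3 - d1*3 - d5 = -42
Walk from origin (0, 0):
  seg 1: left by d6 = 16 → (-16, 0)
  seg 2: right by d11 = -42 → (-58, 0)
  seg 3: down by d2 = 18 → (-58, -18)
  seg 4: left by d7 = 16/5 → (-306/5, -18)
  seg 5: down by d11 = -42 → (-306/5, 24)
  seg 6: down by d7 = 16/5 → (-306/5, 104/5)
  seg 7: down by d9 = 15/4 → (-306/5, 341/20)
  seg 8: right by d5 = 4 → (-286/5, 341/20)
  seg 9: right by d9 = 15/4 → (-1069/20, 341/20)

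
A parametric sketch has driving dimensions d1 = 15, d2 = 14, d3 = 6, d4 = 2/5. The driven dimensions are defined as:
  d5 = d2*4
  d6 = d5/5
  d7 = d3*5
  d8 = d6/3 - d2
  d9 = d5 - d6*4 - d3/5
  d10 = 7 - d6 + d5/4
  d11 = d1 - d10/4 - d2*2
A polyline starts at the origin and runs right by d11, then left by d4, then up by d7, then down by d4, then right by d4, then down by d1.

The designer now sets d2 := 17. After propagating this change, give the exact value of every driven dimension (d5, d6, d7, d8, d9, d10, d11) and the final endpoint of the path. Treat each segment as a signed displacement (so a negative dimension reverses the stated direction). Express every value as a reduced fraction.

d5 = 68
d6 = 68/5
d7 = 30
d8 = -187/15
d9 = 62/5
d10 = 52/5
d11 = -108/5
endpoint = (-108/5, 73/5)

Apply edit: d2 := 17
  d5 = d2*4 = 68
  d6 = d5/5 = 68/5
  d7 = d3*5 = 30
  d8 = d6/3 - d2 = -187/15
  d9 = d5 - d6*4 - d3/5 = 62/5
  d10 = 7 - d6 + d5/4 = 52/5
  d11 = d1 - d10/4 - d2*2 = -108/5
Walk from origin (0, 0):
  seg 1: right by d11 = -108/5 → (-108/5, 0)
  seg 2: left by d4 = 2/5 → (-22, 0)
  seg 3: up by d7 = 30 → (-22, 30)
  seg 4: down by d4 = 2/5 → (-22, 148/5)
  seg 5: right by d4 = 2/5 → (-108/5, 148/5)
  seg 6: down by d1 = 15 → (-108/5, 73/5)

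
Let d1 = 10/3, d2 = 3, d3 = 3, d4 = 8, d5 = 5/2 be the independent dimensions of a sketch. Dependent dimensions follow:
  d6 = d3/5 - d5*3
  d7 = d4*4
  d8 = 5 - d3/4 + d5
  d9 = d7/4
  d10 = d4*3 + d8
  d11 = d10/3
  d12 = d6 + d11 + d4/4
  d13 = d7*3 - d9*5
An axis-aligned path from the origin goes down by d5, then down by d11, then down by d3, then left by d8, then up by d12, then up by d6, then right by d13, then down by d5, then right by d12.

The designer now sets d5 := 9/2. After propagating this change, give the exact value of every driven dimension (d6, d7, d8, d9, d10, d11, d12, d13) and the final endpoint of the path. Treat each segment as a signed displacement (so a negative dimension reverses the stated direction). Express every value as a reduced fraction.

d6 = -129/10
d7 = 32
d8 = 35/4
d9 = 8
d10 = 131/4
d11 = 131/12
d12 = 1/60
d13 = 56
endpoint = (709/15, -179/5)

Apply edit: d5 := 9/2
  d6 = d3/5 - d5*3 = -129/10
  d7 = d4*4 = 32
  d8 = 5 - d3/4 + d5 = 35/4
  d9 = d7/4 = 8
  d10 = d4*3 + d8 = 131/4
  d11 = d10/3 = 131/12
  d12 = d6 + d11 + d4/4 = 1/60
  d13 = d7*3 - d9*5 = 56
Walk from origin (0, 0):
  seg 1: down by d5 = 9/2 → (0, -9/2)
  seg 2: down by d11 = 131/12 → (0, -185/12)
  seg 3: down by d3 = 3 → (0, -221/12)
  seg 4: left by d8 = 35/4 → (-35/4, -221/12)
  seg 5: up by d12 = 1/60 → (-35/4, -92/5)
  seg 6: up by d6 = -129/10 → (-35/4, -313/10)
  seg 7: right by d13 = 56 → (189/4, -313/10)
  seg 8: down by d5 = 9/2 → (189/4, -179/5)
  seg 9: right by d12 = 1/60 → (709/15, -179/5)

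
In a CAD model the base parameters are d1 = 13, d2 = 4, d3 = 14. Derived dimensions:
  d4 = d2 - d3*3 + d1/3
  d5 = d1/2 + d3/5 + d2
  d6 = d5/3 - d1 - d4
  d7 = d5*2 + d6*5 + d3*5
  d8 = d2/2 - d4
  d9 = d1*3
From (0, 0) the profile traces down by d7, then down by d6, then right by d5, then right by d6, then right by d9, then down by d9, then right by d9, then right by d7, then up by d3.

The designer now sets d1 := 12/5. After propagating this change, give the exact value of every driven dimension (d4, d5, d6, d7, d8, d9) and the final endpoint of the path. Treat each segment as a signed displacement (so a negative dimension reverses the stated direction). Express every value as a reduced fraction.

d4 = -186/5
d5 = 8
d6 = 562/15
d7 = 820/3
d8 = 196/5
d9 = 36/5
endpoint = (1666/5, -304)

Apply edit: d1 := 12/5
  d4 = d2 - d3*3 + d1/3 = -186/5
  d5 = d1/2 + d3/5 + d2 = 8
  d6 = d5/3 - d1 - d4 = 562/15
  d7 = d5*2 + d6*5 + d3*5 = 820/3
  d8 = d2/2 - d4 = 196/5
  d9 = d1*3 = 36/5
Walk from origin (0, 0):
  seg 1: down by d7 = 820/3 → (0, -820/3)
  seg 2: down by d6 = 562/15 → (0, -1554/5)
  seg 3: right by d5 = 8 → (8, -1554/5)
  seg 4: right by d6 = 562/15 → (682/15, -1554/5)
  seg 5: right by d9 = 36/5 → (158/3, -1554/5)
  seg 6: down by d9 = 36/5 → (158/3, -318)
  seg 7: right by d9 = 36/5 → (898/15, -318)
  seg 8: right by d7 = 820/3 → (1666/5, -318)
  seg 9: up by d3 = 14 → (1666/5, -304)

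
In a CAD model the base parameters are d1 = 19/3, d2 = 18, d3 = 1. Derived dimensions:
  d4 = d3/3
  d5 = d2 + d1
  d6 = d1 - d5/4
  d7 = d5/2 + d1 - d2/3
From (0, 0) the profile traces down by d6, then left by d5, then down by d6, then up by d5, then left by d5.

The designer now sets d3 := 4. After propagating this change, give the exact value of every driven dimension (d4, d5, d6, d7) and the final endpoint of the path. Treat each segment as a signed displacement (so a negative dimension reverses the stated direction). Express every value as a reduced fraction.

Apply edit: d3 := 4
  d4 = d3/3 = 4/3
  d5 = d2 + d1 = 73/3
  d6 = d1 - d5/4 = 1/4
  d7 = d5/2 + d1 - d2/3 = 25/2
Walk from origin (0, 0):
  seg 1: down by d6 = 1/4 → (0, -1/4)
  seg 2: left by d5 = 73/3 → (-73/3, -1/4)
  seg 3: down by d6 = 1/4 → (-73/3, -1/2)
  seg 4: up by d5 = 73/3 → (-73/3, 143/6)
  seg 5: left by d5 = 73/3 → (-146/3, 143/6)

d4 = 4/3
d5 = 73/3
d6 = 1/4
d7 = 25/2
endpoint = (-146/3, 143/6)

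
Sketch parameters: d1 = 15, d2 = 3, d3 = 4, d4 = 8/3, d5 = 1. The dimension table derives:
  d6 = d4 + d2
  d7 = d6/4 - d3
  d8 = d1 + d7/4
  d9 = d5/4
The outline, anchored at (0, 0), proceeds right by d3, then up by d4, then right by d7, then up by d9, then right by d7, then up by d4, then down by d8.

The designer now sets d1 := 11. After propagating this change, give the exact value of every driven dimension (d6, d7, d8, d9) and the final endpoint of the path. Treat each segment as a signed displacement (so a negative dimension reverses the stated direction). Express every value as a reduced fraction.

Apply edit: d1 := 11
  d6 = d4 + d2 = 17/3
  d7 = d6/4 - d3 = -31/12
  d8 = d1 + d7/4 = 497/48
  d9 = d5/4 = 1/4
Walk from origin (0, 0):
  seg 1: right by d3 = 4 → (4, 0)
  seg 2: up by d4 = 8/3 → (4, 8/3)
  seg 3: right by d7 = -31/12 → (17/12, 8/3)
  seg 4: up by d9 = 1/4 → (17/12, 35/12)
  seg 5: right by d7 = -31/12 → (-7/6, 35/12)
  seg 6: up by d4 = 8/3 → (-7/6, 67/12)
  seg 7: down by d8 = 497/48 → (-7/6, -229/48)

d6 = 17/3
d7 = -31/12
d8 = 497/48
d9 = 1/4
endpoint = (-7/6, -229/48)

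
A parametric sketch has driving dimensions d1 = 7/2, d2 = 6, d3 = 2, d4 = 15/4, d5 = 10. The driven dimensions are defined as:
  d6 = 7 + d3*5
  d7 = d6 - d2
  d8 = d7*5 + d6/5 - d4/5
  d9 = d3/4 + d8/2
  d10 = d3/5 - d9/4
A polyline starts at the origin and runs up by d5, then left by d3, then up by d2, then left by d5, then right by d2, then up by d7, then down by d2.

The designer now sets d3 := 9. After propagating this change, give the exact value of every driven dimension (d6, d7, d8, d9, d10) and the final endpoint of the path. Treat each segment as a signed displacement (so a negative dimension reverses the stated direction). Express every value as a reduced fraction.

d6 = 52
d7 = 46
d8 = 4793/20
d9 = 4883/40
d10 = -919/32
endpoint = (-13, 56)

Apply edit: d3 := 9
  d6 = 7 + d3*5 = 52
  d7 = d6 - d2 = 46
  d8 = d7*5 + d6/5 - d4/5 = 4793/20
  d9 = d3/4 + d8/2 = 4883/40
  d10 = d3/5 - d9/4 = -919/32
Walk from origin (0, 0):
  seg 1: up by d5 = 10 → (0, 10)
  seg 2: left by d3 = 9 → (-9, 10)
  seg 3: up by d2 = 6 → (-9, 16)
  seg 4: left by d5 = 10 → (-19, 16)
  seg 5: right by d2 = 6 → (-13, 16)
  seg 6: up by d7 = 46 → (-13, 62)
  seg 7: down by d2 = 6 → (-13, 56)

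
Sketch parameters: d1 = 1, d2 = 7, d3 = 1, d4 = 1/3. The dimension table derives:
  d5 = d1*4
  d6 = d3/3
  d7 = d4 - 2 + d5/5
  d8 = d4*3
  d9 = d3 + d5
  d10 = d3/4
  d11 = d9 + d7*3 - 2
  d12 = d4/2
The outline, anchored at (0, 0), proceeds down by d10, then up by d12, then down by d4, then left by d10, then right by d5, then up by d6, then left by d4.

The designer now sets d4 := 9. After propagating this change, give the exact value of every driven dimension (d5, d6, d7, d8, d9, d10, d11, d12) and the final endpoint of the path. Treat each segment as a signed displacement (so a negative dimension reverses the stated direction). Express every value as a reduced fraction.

d5 = 4
d6 = 1/3
d7 = 39/5
d8 = 27
d9 = 5
d10 = 1/4
d11 = 132/5
d12 = 9/2
endpoint = (-21/4, -53/12)

Apply edit: d4 := 9
  d5 = d1*4 = 4
  d6 = d3/3 = 1/3
  d7 = d4 - 2 + d5/5 = 39/5
  d8 = d4*3 = 27
  d9 = d3 + d5 = 5
  d10 = d3/4 = 1/4
  d11 = d9 + d7*3 - 2 = 132/5
  d12 = d4/2 = 9/2
Walk from origin (0, 0):
  seg 1: down by d10 = 1/4 → (0, -1/4)
  seg 2: up by d12 = 9/2 → (0, 17/4)
  seg 3: down by d4 = 9 → (0, -19/4)
  seg 4: left by d10 = 1/4 → (-1/4, -19/4)
  seg 5: right by d5 = 4 → (15/4, -19/4)
  seg 6: up by d6 = 1/3 → (15/4, -53/12)
  seg 7: left by d4 = 9 → (-21/4, -53/12)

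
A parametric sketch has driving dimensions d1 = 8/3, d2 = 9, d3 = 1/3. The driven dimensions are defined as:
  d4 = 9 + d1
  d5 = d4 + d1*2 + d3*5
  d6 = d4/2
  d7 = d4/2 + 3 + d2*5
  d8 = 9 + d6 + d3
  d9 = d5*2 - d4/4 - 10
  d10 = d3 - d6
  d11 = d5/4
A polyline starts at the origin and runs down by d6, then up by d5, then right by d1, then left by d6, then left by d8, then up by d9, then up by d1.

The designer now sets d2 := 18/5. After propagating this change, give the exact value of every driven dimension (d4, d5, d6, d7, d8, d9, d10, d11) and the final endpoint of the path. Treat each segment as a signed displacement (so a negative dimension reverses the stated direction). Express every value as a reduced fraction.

d4 = 35/3
d5 = 56/3
d6 = 35/6
d7 = 161/6
d8 = 91/6
d9 = 293/12
d10 = -11/2
d11 = 14/3
endpoint = (-55/3, 479/12)

Apply edit: d2 := 18/5
  d4 = 9 + d1 = 35/3
  d5 = d4 + d1*2 + d3*5 = 56/3
  d6 = d4/2 = 35/6
  d7 = d4/2 + 3 + d2*5 = 161/6
  d8 = 9 + d6 + d3 = 91/6
  d9 = d5*2 - d4/4 - 10 = 293/12
  d10 = d3 - d6 = -11/2
  d11 = d5/4 = 14/3
Walk from origin (0, 0):
  seg 1: down by d6 = 35/6 → (0, -35/6)
  seg 2: up by d5 = 56/3 → (0, 77/6)
  seg 3: right by d1 = 8/3 → (8/3, 77/6)
  seg 4: left by d6 = 35/6 → (-19/6, 77/6)
  seg 5: left by d8 = 91/6 → (-55/3, 77/6)
  seg 6: up by d9 = 293/12 → (-55/3, 149/4)
  seg 7: up by d1 = 8/3 → (-55/3, 479/12)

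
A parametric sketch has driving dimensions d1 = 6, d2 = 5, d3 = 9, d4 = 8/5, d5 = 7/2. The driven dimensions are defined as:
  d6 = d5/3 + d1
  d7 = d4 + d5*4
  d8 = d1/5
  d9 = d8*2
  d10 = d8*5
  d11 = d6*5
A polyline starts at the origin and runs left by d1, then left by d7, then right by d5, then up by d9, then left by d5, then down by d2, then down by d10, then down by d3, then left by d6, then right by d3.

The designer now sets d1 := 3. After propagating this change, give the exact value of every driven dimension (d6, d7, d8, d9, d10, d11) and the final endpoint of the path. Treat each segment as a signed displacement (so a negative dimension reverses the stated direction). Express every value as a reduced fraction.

d6 = 25/6
d7 = 78/5
d8 = 3/5
d9 = 6/5
d10 = 3
d11 = 125/6
endpoint = (-413/30, -79/5)

Apply edit: d1 := 3
  d6 = d5/3 + d1 = 25/6
  d7 = d4 + d5*4 = 78/5
  d8 = d1/5 = 3/5
  d9 = d8*2 = 6/5
  d10 = d8*5 = 3
  d11 = d6*5 = 125/6
Walk from origin (0, 0):
  seg 1: left by d1 = 3 → (-3, 0)
  seg 2: left by d7 = 78/5 → (-93/5, 0)
  seg 3: right by d5 = 7/2 → (-151/10, 0)
  seg 4: up by d9 = 6/5 → (-151/10, 6/5)
  seg 5: left by d5 = 7/2 → (-93/5, 6/5)
  seg 6: down by d2 = 5 → (-93/5, -19/5)
  seg 7: down by d10 = 3 → (-93/5, -34/5)
  seg 8: down by d3 = 9 → (-93/5, -79/5)
  seg 9: left by d6 = 25/6 → (-683/30, -79/5)
  seg 10: right by d3 = 9 → (-413/30, -79/5)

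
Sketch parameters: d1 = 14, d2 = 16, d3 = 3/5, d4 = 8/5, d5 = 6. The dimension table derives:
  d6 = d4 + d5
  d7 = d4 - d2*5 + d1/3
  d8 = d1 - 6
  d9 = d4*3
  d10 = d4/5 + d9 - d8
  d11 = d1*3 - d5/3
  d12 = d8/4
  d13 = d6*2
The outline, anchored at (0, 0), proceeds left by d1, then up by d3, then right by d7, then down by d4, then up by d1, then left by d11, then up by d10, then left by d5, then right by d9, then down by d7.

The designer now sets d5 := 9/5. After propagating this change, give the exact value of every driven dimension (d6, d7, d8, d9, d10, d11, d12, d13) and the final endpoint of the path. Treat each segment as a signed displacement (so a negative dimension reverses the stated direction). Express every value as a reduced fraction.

d6 = 17/5
d7 = -1106/15
d8 = 8
d9 = 24/5
d10 = -72/25
d11 = 207/5
d12 = 2
d13 = 34/5
endpoint = (-1892/15, 6289/75)

Apply edit: d5 := 9/5
  d6 = d4 + d5 = 17/5
  d7 = d4 - d2*5 + d1/3 = -1106/15
  d8 = d1 - 6 = 8
  d9 = d4*3 = 24/5
  d10 = d4/5 + d9 - d8 = -72/25
  d11 = d1*3 - d5/3 = 207/5
  d12 = d8/4 = 2
  d13 = d6*2 = 34/5
Walk from origin (0, 0):
  seg 1: left by d1 = 14 → (-14, 0)
  seg 2: up by d3 = 3/5 → (-14, 3/5)
  seg 3: right by d7 = -1106/15 → (-1316/15, 3/5)
  seg 4: down by d4 = 8/5 → (-1316/15, -1)
  seg 5: up by d1 = 14 → (-1316/15, 13)
  seg 6: left by d11 = 207/5 → (-1937/15, 13)
  seg 7: up by d10 = -72/25 → (-1937/15, 253/25)
  seg 8: left by d5 = 9/5 → (-1964/15, 253/25)
  seg 9: right by d9 = 24/5 → (-1892/15, 253/25)
  seg 10: down by d7 = -1106/15 → (-1892/15, 6289/75)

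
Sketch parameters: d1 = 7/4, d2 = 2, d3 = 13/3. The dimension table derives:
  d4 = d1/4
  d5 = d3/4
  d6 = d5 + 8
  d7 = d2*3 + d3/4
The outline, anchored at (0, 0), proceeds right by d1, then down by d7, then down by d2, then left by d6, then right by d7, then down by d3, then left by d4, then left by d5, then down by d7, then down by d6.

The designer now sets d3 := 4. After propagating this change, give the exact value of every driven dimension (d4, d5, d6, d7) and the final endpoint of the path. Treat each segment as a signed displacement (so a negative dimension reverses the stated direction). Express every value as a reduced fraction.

Apply edit: d3 := 4
  d4 = d1/4 = 7/16
  d5 = d3/4 = 1
  d6 = d5 + 8 = 9
  d7 = d2*3 + d3/4 = 7
Walk from origin (0, 0):
  seg 1: right by d1 = 7/4 → (7/4, 0)
  seg 2: down by d7 = 7 → (7/4, -7)
  seg 3: down by d2 = 2 → (7/4, -9)
  seg 4: left by d6 = 9 → (-29/4, -9)
  seg 5: right by d7 = 7 → (-1/4, -9)
  seg 6: down by d3 = 4 → (-1/4, -13)
  seg 7: left by d4 = 7/16 → (-11/16, -13)
  seg 8: left by d5 = 1 → (-27/16, -13)
  seg 9: down by d7 = 7 → (-27/16, -20)
  seg 10: down by d6 = 9 → (-27/16, -29)

d4 = 7/16
d5 = 1
d6 = 9
d7 = 7
endpoint = (-27/16, -29)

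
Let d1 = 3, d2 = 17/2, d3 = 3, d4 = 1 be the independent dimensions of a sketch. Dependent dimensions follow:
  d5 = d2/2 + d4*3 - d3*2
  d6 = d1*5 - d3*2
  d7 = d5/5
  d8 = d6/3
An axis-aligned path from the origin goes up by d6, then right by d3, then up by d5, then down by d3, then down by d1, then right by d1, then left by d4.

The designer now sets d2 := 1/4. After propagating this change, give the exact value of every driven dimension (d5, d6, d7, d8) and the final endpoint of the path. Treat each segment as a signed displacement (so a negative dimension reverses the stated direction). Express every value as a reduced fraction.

Apply edit: d2 := 1/4
  d5 = d2/2 + d4*3 - d3*2 = -23/8
  d6 = d1*5 - d3*2 = 9
  d7 = d5/5 = -23/40
  d8 = d6/3 = 3
Walk from origin (0, 0):
  seg 1: up by d6 = 9 → (0, 9)
  seg 2: right by d3 = 3 → (3, 9)
  seg 3: up by d5 = -23/8 → (3, 49/8)
  seg 4: down by d3 = 3 → (3, 25/8)
  seg 5: down by d1 = 3 → (3, 1/8)
  seg 6: right by d1 = 3 → (6, 1/8)
  seg 7: left by d4 = 1 → (5, 1/8)

d5 = -23/8
d6 = 9
d7 = -23/40
d8 = 3
endpoint = (5, 1/8)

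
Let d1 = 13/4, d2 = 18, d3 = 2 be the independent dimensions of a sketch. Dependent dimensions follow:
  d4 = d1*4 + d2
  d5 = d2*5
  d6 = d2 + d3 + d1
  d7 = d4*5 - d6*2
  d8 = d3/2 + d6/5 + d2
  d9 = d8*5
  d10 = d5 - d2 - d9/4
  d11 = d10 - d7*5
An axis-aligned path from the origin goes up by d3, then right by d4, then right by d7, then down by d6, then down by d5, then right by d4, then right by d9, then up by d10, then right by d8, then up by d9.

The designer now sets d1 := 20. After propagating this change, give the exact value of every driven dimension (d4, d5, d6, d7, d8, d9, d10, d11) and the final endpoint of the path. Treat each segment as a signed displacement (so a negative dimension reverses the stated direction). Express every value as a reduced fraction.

d4 = 98
d5 = 90
d6 = 40
d7 = 410
d8 = 27
d9 = 135
d10 = 153/4
d11 = -8047/4
endpoint = (768, 181/4)

Apply edit: d1 := 20
  d4 = d1*4 + d2 = 98
  d5 = d2*5 = 90
  d6 = d2 + d3 + d1 = 40
  d7 = d4*5 - d6*2 = 410
  d8 = d3/2 + d6/5 + d2 = 27
  d9 = d8*5 = 135
  d10 = d5 - d2 - d9/4 = 153/4
  d11 = d10 - d7*5 = -8047/4
Walk from origin (0, 0):
  seg 1: up by d3 = 2 → (0, 2)
  seg 2: right by d4 = 98 → (98, 2)
  seg 3: right by d7 = 410 → (508, 2)
  seg 4: down by d6 = 40 → (508, -38)
  seg 5: down by d5 = 90 → (508, -128)
  seg 6: right by d4 = 98 → (606, -128)
  seg 7: right by d9 = 135 → (741, -128)
  seg 8: up by d10 = 153/4 → (741, -359/4)
  seg 9: right by d8 = 27 → (768, -359/4)
  seg 10: up by d9 = 135 → (768, 181/4)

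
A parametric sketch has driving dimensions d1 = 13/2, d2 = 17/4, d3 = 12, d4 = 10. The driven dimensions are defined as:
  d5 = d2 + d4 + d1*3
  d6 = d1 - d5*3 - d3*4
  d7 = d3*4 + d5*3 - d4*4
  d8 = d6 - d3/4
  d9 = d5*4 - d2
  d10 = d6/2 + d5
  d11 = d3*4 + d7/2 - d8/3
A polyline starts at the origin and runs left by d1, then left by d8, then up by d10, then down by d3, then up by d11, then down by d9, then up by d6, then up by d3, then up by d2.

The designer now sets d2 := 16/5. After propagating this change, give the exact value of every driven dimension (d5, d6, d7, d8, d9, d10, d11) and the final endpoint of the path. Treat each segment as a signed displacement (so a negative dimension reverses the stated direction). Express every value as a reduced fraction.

d5 = 327/10
d6 = -698/5
d7 = 1061/10
d8 = -713/5
d9 = 638/5
d10 = -371/10
d11 = 1783/12
endpoint = (1361/10, -9151/60)

Apply edit: d2 := 16/5
  d5 = d2 + d4 + d1*3 = 327/10
  d6 = d1 - d5*3 - d3*4 = -698/5
  d7 = d3*4 + d5*3 - d4*4 = 1061/10
  d8 = d6 - d3/4 = -713/5
  d9 = d5*4 - d2 = 638/5
  d10 = d6/2 + d5 = -371/10
  d11 = d3*4 + d7/2 - d8/3 = 1783/12
Walk from origin (0, 0):
  seg 1: left by d1 = 13/2 → (-13/2, 0)
  seg 2: left by d8 = -713/5 → (1361/10, 0)
  seg 3: up by d10 = -371/10 → (1361/10, -371/10)
  seg 4: down by d3 = 12 → (1361/10, -491/10)
  seg 5: up by d11 = 1783/12 → (1361/10, 5969/60)
  seg 6: down by d9 = 638/5 → (1361/10, -1687/60)
  seg 7: up by d6 = -698/5 → (1361/10, -10063/60)
  seg 8: up by d3 = 12 → (1361/10, -9343/60)
  seg 9: up by d2 = 16/5 → (1361/10, -9151/60)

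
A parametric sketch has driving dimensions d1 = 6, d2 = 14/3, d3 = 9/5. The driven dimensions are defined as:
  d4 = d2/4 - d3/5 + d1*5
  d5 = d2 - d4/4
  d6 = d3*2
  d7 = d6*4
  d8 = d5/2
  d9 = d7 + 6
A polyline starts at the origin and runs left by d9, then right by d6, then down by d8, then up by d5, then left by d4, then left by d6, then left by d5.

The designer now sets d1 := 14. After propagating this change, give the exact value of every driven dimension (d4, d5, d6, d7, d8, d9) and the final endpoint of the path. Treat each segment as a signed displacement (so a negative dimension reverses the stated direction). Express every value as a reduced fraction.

Apply edit: d1 := 14
  d4 = d2/4 - d3/5 + d1*5 = 10621/150
  d5 = d2 - d4/4 = -2607/200
  d6 = d3*2 = 18/5
  d7 = d6*4 = 72/5
  d8 = d5/2 = -2607/400
  d9 = d7 + 6 = 102/5
Walk from origin (0, 0):
  seg 1: left by d9 = 102/5 → (-102/5, 0)
  seg 2: right by d6 = 18/5 → (-84/5, 0)
  seg 3: down by d8 = -2607/400 → (-84/5, 2607/400)
  seg 4: up by d5 = -2607/200 → (-84/5, -2607/400)
  seg 5: left by d4 = 10621/150 → (-13141/150, -2607/400)
  seg 6: left by d6 = 18/5 → (-13681/150, -2607/400)
  seg 7: left by d5 = -2607/200 → (-46903/600, -2607/400)

d4 = 10621/150
d5 = -2607/200
d6 = 18/5
d7 = 72/5
d8 = -2607/400
d9 = 102/5
endpoint = (-46903/600, -2607/400)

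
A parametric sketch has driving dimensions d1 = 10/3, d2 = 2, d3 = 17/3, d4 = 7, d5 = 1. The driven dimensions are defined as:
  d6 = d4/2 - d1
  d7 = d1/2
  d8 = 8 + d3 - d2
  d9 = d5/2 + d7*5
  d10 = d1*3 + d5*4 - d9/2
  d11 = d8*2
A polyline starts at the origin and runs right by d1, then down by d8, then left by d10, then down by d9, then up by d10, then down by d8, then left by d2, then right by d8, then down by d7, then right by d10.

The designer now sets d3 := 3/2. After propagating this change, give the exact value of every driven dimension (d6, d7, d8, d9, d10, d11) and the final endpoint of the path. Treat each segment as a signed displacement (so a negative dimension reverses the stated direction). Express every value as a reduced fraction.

d6 = 1/6
d7 = 5/3
d8 = 15/2
d9 = 53/6
d10 = 115/12
d11 = 15
endpoint = (53/6, -191/12)

Apply edit: d3 := 3/2
  d6 = d4/2 - d1 = 1/6
  d7 = d1/2 = 5/3
  d8 = 8 + d3 - d2 = 15/2
  d9 = d5/2 + d7*5 = 53/6
  d10 = d1*3 + d5*4 - d9/2 = 115/12
  d11 = d8*2 = 15
Walk from origin (0, 0):
  seg 1: right by d1 = 10/3 → (10/3, 0)
  seg 2: down by d8 = 15/2 → (10/3, -15/2)
  seg 3: left by d10 = 115/12 → (-25/4, -15/2)
  seg 4: down by d9 = 53/6 → (-25/4, -49/3)
  seg 5: up by d10 = 115/12 → (-25/4, -27/4)
  seg 6: down by d8 = 15/2 → (-25/4, -57/4)
  seg 7: left by d2 = 2 → (-33/4, -57/4)
  seg 8: right by d8 = 15/2 → (-3/4, -57/4)
  seg 9: down by d7 = 5/3 → (-3/4, -191/12)
  seg 10: right by d10 = 115/12 → (53/6, -191/12)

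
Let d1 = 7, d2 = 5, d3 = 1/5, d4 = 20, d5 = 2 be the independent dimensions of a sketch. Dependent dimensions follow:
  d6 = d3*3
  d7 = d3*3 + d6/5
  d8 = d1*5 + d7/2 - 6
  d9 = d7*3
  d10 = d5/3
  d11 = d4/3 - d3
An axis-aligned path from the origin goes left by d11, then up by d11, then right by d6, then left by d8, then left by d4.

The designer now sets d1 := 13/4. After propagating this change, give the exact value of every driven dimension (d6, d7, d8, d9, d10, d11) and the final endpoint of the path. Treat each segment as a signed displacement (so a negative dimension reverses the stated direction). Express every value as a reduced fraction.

Apply edit: d1 := 13/4
  d6 = d3*3 = 3/5
  d7 = d3*3 + d6/5 = 18/25
  d8 = d1*5 + d7/2 - 6 = 1061/100
  d9 = d7*3 = 54/25
  d10 = d5/3 = 2/3
  d11 = d4/3 - d3 = 97/15
Walk from origin (0, 0):
  seg 1: left by d11 = 97/15 → (-97/15, 0)
  seg 2: up by d11 = 97/15 → (-97/15, 97/15)
  seg 3: right by d6 = 3/5 → (-88/15, 97/15)
  seg 4: left by d8 = 1061/100 → (-4943/300, 97/15)
  seg 5: left by d4 = 20 → (-10943/300, 97/15)

d6 = 3/5
d7 = 18/25
d8 = 1061/100
d9 = 54/25
d10 = 2/3
d11 = 97/15
endpoint = (-10943/300, 97/15)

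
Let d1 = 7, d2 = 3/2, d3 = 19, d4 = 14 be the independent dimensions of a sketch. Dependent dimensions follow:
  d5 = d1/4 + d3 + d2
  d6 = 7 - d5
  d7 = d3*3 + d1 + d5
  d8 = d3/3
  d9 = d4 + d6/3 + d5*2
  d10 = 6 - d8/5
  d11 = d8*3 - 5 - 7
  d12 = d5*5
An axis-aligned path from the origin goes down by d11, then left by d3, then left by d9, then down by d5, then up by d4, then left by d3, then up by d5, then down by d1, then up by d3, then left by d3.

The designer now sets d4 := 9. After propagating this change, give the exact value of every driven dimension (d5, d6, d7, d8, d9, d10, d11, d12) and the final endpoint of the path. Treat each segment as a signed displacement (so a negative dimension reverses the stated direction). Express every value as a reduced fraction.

Apply edit: d4 := 9
  d5 = d1/4 + d3 + d2 = 89/4
  d6 = 7 - d5 = -61/4
  d7 = d3*3 + d1 + d5 = 345/4
  d8 = d3/3 = 19/3
  d9 = d4 + d6/3 + d5*2 = 581/12
  d10 = 6 - d8/5 = 71/15
  d11 = d8*3 - 5 - 7 = 7
  d12 = d5*5 = 445/4
Walk from origin (0, 0):
  seg 1: down by d11 = 7 → (0, -7)
  seg 2: left by d3 = 19 → (-19, -7)
  seg 3: left by d9 = 581/12 → (-809/12, -7)
  seg 4: down by d5 = 89/4 → (-809/12, -117/4)
  seg 5: up by d4 = 9 → (-809/12, -81/4)
  seg 6: left by d3 = 19 → (-1037/12, -81/4)
  seg 7: up by d5 = 89/4 → (-1037/12, 2)
  seg 8: down by d1 = 7 → (-1037/12, -5)
  seg 9: up by d3 = 19 → (-1037/12, 14)
  seg 10: left by d3 = 19 → (-1265/12, 14)

d5 = 89/4
d6 = -61/4
d7 = 345/4
d8 = 19/3
d9 = 581/12
d10 = 71/15
d11 = 7
d12 = 445/4
endpoint = (-1265/12, 14)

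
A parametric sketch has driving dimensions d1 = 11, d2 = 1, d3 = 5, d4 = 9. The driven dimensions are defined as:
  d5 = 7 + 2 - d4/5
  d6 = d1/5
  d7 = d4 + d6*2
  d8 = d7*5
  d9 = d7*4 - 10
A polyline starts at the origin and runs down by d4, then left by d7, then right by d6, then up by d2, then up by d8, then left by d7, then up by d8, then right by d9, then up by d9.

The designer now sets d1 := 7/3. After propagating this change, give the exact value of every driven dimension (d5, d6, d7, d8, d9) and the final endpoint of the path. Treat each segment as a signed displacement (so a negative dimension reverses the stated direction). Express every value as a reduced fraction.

Apply edit: d1 := 7/3
  d5 = 7 + 2 - d4/5 = 36/5
  d6 = d1/5 = 7/15
  d7 = d4 + d6*2 = 149/15
  d8 = d7*5 = 149/3
  d9 = d7*4 - 10 = 446/15
Walk from origin (0, 0):
  seg 1: down by d4 = 9 → (0, -9)
  seg 2: left by d7 = 149/15 → (-149/15, -9)
  seg 3: right by d6 = 7/15 → (-142/15, -9)
  seg 4: up by d2 = 1 → (-142/15, -8)
  seg 5: up by d8 = 149/3 → (-142/15, 125/3)
  seg 6: left by d7 = 149/15 → (-97/5, 125/3)
  seg 7: up by d8 = 149/3 → (-97/5, 274/3)
  seg 8: right by d9 = 446/15 → (31/3, 274/3)
  seg 9: up by d9 = 446/15 → (31/3, 1816/15)

d5 = 36/5
d6 = 7/15
d7 = 149/15
d8 = 149/3
d9 = 446/15
endpoint = (31/3, 1816/15)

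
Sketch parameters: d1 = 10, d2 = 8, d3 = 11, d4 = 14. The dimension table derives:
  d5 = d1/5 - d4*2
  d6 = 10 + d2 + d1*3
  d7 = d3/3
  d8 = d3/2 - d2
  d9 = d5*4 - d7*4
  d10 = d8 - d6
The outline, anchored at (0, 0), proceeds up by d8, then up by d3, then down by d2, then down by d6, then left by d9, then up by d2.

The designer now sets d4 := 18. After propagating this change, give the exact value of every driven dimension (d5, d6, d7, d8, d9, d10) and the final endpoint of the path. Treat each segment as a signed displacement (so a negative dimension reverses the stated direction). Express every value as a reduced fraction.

Apply edit: d4 := 18
  d5 = d1/5 - d4*2 = -34
  d6 = 10 + d2 + d1*3 = 48
  d7 = d3/3 = 11/3
  d8 = d3/2 - d2 = -5/2
  d9 = d5*4 - d7*4 = -452/3
  d10 = d8 - d6 = -101/2
Walk from origin (0, 0):
  seg 1: up by d8 = -5/2 → (0, -5/2)
  seg 2: up by d3 = 11 → (0, 17/2)
  seg 3: down by d2 = 8 → (0, 1/2)
  seg 4: down by d6 = 48 → (0, -95/2)
  seg 5: left by d9 = -452/3 → (452/3, -95/2)
  seg 6: up by d2 = 8 → (452/3, -79/2)

d5 = -34
d6 = 48
d7 = 11/3
d8 = -5/2
d9 = -452/3
d10 = -101/2
endpoint = (452/3, -79/2)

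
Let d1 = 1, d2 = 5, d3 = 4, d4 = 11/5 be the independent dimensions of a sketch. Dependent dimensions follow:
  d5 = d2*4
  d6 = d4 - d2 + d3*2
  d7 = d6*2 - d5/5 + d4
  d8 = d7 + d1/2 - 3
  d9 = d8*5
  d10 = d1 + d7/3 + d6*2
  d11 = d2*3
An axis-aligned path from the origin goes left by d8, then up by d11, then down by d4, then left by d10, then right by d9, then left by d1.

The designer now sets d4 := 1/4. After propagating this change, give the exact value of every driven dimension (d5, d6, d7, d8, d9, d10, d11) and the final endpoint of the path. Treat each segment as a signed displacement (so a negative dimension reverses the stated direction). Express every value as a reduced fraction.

Apply edit: d4 := 1/4
  d5 = d2*4 = 20
  d6 = d4 - d2 + d3*2 = 13/4
  d7 = d6*2 - d5/5 + d4 = 11/4
  d8 = d7 + d1/2 - 3 = 1/4
  d9 = d8*5 = 5/4
  d10 = d1 + d7/3 + d6*2 = 101/12
  d11 = d2*3 = 15
Walk from origin (0, 0):
  seg 1: left by d8 = 1/4 → (-1/4, 0)
  seg 2: up by d11 = 15 → (-1/4, 15)
  seg 3: down by d4 = 1/4 → (-1/4, 59/4)
  seg 4: left by d10 = 101/12 → (-26/3, 59/4)
  seg 5: right by d9 = 5/4 → (-89/12, 59/4)
  seg 6: left by d1 = 1 → (-101/12, 59/4)

d5 = 20
d6 = 13/4
d7 = 11/4
d8 = 1/4
d9 = 5/4
d10 = 101/12
d11 = 15
endpoint = (-101/12, 59/4)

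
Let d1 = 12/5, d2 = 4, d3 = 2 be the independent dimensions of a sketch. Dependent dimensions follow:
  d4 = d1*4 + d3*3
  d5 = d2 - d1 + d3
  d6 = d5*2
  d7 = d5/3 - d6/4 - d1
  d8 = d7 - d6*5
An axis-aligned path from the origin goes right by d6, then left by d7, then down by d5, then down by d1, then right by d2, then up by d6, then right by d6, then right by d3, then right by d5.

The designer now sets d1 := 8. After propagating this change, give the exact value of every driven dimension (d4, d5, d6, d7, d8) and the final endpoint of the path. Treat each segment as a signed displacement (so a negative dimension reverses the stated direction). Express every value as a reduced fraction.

Apply edit: d1 := 8
  d4 = d1*4 + d3*3 = 38
  d5 = d2 - d1 + d3 = -2
  d6 = d5*2 = -4
  d7 = d5/3 - d6/4 - d1 = -23/3
  d8 = d7 - d6*5 = 37/3
Walk from origin (0, 0):
  seg 1: right by d6 = -4 → (-4, 0)
  seg 2: left by d7 = -23/3 → (11/3, 0)
  seg 3: down by d5 = -2 → (11/3, 2)
  seg 4: down by d1 = 8 → (11/3, -6)
  seg 5: right by d2 = 4 → (23/3, -6)
  seg 6: up by d6 = -4 → (23/3, -10)
  seg 7: right by d6 = -4 → (11/3, -10)
  seg 8: right by d3 = 2 → (17/3, -10)
  seg 9: right by d5 = -2 → (11/3, -10)

d4 = 38
d5 = -2
d6 = -4
d7 = -23/3
d8 = 37/3
endpoint = (11/3, -10)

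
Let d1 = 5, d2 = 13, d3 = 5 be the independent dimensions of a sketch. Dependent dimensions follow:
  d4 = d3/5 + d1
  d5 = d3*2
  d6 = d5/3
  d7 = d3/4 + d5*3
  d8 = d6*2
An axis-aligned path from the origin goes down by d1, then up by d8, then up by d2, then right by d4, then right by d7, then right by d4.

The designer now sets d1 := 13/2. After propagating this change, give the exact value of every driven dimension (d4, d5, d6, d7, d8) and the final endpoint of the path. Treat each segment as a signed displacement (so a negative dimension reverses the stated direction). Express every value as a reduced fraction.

d4 = 15/2
d5 = 10
d6 = 10/3
d7 = 125/4
d8 = 20/3
endpoint = (185/4, 79/6)

Apply edit: d1 := 13/2
  d4 = d3/5 + d1 = 15/2
  d5 = d3*2 = 10
  d6 = d5/3 = 10/3
  d7 = d3/4 + d5*3 = 125/4
  d8 = d6*2 = 20/3
Walk from origin (0, 0):
  seg 1: down by d1 = 13/2 → (0, -13/2)
  seg 2: up by d8 = 20/3 → (0, 1/6)
  seg 3: up by d2 = 13 → (0, 79/6)
  seg 4: right by d4 = 15/2 → (15/2, 79/6)
  seg 5: right by d7 = 125/4 → (155/4, 79/6)
  seg 6: right by d4 = 15/2 → (185/4, 79/6)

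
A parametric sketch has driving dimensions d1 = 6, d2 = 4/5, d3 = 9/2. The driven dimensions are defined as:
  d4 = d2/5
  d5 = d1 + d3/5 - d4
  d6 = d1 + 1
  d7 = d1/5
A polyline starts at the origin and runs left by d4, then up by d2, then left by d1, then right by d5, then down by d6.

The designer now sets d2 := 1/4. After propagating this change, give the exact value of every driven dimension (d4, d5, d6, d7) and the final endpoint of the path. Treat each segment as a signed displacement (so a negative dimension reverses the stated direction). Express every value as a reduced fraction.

d4 = 1/20
d5 = 137/20
d6 = 7
d7 = 6/5
endpoint = (4/5, -27/4)

Apply edit: d2 := 1/4
  d4 = d2/5 = 1/20
  d5 = d1 + d3/5 - d4 = 137/20
  d6 = d1 + 1 = 7
  d7 = d1/5 = 6/5
Walk from origin (0, 0):
  seg 1: left by d4 = 1/20 → (-1/20, 0)
  seg 2: up by d2 = 1/4 → (-1/20, 1/4)
  seg 3: left by d1 = 6 → (-121/20, 1/4)
  seg 4: right by d5 = 137/20 → (4/5, 1/4)
  seg 5: down by d6 = 7 → (4/5, -27/4)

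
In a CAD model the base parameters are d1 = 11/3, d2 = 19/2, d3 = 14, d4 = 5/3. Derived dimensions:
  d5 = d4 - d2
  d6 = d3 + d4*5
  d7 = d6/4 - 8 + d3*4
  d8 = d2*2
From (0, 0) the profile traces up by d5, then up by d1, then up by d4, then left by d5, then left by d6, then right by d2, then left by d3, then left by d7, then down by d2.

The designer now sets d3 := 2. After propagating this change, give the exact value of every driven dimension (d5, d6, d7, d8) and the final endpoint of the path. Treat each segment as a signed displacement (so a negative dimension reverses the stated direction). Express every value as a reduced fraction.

Apply edit: d3 := 2
  d5 = d4 - d2 = -47/6
  d6 = d3 + d4*5 = 31/3
  d7 = d6/4 - 8 + d3*4 = 31/12
  d8 = d2*2 = 19
Walk from origin (0, 0):
  seg 1: up by d5 = -47/6 → (0, -47/6)
  seg 2: up by d1 = 11/3 → (0, -25/6)
  seg 3: up by d4 = 5/3 → (0, -5/2)
  seg 4: left by d5 = -47/6 → (47/6, -5/2)
  seg 5: left by d6 = 31/3 → (-5/2, -5/2)
  seg 6: right by d2 = 19/2 → (7, -5/2)
  seg 7: left by d3 = 2 → (5, -5/2)
  seg 8: left by d7 = 31/12 → (29/12, -5/2)
  seg 9: down by d2 = 19/2 → (29/12, -12)

d5 = -47/6
d6 = 31/3
d7 = 31/12
d8 = 19
endpoint = (29/12, -12)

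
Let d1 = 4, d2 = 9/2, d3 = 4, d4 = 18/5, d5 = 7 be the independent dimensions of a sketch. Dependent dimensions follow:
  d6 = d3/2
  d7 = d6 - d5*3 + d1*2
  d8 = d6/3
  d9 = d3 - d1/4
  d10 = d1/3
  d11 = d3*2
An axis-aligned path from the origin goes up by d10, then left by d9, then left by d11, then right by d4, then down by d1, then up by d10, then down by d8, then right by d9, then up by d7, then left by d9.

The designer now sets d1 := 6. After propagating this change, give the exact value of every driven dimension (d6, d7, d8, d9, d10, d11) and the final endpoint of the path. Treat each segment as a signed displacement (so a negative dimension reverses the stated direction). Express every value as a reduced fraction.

Apply edit: d1 := 6
  d6 = d3/2 = 2
  d7 = d6 - d5*3 + d1*2 = -7
  d8 = d6/3 = 2/3
  d9 = d3 - d1/4 = 5/2
  d10 = d1/3 = 2
  d11 = d3*2 = 8
Walk from origin (0, 0):
  seg 1: up by d10 = 2 → (0, 2)
  seg 2: left by d9 = 5/2 → (-5/2, 2)
  seg 3: left by d11 = 8 → (-21/2, 2)
  seg 4: right by d4 = 18/5 → (-69/10, 2)
  seg 5: down by d1 = 6 → (-69/10, -4)
  seg 6: up by d10 = 2 → (-69/10, -2)
  seg 7: down by d8 = 2/3 → (-69/10, -8/3)
  seg 8: right by d9 = 5/2 → (-22/5, -8/3)
  seg 9: up by d7 = -7 → (-22/5, -29/3)
  seg 10: left by d9 = 5/2 → (-69/10, -29/3)

d6 = 2
d7 = -7
d8 = 2/3
d9 = 5/2
d10 = 2
d11 = 8
endpoint = (-69/10, -29/3)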